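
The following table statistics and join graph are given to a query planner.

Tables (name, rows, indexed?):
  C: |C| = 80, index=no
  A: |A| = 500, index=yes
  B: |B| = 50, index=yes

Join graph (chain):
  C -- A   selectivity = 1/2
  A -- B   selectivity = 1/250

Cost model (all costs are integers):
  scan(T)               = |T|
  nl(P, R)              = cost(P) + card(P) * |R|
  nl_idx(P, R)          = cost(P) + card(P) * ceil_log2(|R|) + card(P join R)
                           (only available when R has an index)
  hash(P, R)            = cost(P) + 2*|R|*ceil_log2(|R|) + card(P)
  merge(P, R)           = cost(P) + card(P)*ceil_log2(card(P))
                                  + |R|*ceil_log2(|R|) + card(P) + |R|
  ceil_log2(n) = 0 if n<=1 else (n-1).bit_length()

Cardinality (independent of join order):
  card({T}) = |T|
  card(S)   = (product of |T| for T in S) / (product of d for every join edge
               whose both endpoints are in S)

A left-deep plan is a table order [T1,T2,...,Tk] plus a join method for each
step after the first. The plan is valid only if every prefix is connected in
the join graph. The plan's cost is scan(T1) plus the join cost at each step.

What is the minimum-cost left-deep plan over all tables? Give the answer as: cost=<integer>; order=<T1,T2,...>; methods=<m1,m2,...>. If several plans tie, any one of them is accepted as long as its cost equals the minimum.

Selinger DP (subsets sized 1..n):
  {C}: scan cost=80, card=80
  {A}: scan cost=500, card=500
  {B}: scan cost=50, card=50
  {AC}: card=20000; try (C,hash)→2120, (A,merge)→5720, (C,merge)→6140, (A,hash)→9160, (A,nl_idx)→20800, (A,nl)→40080 …(+1); best=2120 via (C,hash)
  {AB}: card=100; try (A,nl_idx)→600, (B,hash)→1600, (B,nl_idx)→3600, (A,merge)→5400, (B,merge)→5850, (A,hash)→9100 …(+2); best=600 via (A,nl_idx)
  {ABC}: card=4000; try (C,hash)→1820, (C,merge)→2040, (C,nl)→8600, (B,hash)→22720, (B,nl_idx)→126120, (B,merge)→322470 …(+1); best=1820 via (C,hash)

cost=1820; order=B,A,C; methods=nl_idx,hash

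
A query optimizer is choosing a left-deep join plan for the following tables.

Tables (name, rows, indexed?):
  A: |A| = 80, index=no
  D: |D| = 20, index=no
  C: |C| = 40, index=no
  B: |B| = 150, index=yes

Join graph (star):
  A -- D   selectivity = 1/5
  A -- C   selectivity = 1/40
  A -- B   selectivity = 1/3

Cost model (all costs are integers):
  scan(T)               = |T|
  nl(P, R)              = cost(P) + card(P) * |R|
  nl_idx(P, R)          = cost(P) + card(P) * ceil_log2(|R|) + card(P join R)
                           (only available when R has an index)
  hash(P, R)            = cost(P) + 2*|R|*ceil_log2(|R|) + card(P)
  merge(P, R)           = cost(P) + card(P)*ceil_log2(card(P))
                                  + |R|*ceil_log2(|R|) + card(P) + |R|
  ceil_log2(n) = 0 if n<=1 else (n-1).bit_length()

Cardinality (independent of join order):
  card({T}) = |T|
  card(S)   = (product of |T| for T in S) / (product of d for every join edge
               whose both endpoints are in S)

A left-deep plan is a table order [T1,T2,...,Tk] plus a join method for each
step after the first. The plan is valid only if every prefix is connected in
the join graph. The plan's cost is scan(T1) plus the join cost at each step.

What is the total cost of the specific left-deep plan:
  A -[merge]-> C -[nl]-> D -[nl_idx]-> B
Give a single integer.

21160

step 1: scan A: cost=80, card=80
step 2: join C via merge
    card(P join C) = 80*40/(40) = 80
    cost = 80 + 80*7 + 40*6 + 80 + 40 = 1000
step 3: join D via nl
    card(P join D) = 80*20/(5) = 320
    cost = 1000 + 80*20 = 2600
step 4: join B via nl_idx
    card(P join B) = 320*150/(3) = 16000
    cost = 2600 + 320*8 + 16000 = 21160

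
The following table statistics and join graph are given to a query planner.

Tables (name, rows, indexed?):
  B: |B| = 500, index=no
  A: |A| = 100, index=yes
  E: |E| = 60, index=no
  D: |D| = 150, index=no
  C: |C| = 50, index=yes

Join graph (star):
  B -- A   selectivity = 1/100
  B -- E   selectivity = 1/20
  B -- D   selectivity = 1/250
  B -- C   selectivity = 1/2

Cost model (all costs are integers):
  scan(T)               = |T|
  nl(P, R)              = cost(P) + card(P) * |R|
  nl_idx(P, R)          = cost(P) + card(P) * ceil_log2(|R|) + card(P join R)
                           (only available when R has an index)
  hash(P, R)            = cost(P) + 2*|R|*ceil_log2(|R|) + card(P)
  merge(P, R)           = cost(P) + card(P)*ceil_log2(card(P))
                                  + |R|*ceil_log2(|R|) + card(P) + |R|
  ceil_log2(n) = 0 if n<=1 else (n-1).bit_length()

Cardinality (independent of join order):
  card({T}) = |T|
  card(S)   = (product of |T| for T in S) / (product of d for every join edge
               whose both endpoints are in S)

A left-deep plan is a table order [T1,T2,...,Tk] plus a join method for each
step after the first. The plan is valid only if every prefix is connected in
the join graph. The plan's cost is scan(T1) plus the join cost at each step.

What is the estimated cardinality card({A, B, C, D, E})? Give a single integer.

Tables in S: A(100), B(500), C(50), D(150), E(60)
Edges inside S: B-A(d=100), B-E(d=20), B-D(d=250), B-C(d=2)
numerator = 100 * 500 * 50 * 150 * 60 = 22500000000
denominator = 100 * 20 * 250 * 2 = 1000000
card(S) = 22500000000 / 1000000 = 22500

22500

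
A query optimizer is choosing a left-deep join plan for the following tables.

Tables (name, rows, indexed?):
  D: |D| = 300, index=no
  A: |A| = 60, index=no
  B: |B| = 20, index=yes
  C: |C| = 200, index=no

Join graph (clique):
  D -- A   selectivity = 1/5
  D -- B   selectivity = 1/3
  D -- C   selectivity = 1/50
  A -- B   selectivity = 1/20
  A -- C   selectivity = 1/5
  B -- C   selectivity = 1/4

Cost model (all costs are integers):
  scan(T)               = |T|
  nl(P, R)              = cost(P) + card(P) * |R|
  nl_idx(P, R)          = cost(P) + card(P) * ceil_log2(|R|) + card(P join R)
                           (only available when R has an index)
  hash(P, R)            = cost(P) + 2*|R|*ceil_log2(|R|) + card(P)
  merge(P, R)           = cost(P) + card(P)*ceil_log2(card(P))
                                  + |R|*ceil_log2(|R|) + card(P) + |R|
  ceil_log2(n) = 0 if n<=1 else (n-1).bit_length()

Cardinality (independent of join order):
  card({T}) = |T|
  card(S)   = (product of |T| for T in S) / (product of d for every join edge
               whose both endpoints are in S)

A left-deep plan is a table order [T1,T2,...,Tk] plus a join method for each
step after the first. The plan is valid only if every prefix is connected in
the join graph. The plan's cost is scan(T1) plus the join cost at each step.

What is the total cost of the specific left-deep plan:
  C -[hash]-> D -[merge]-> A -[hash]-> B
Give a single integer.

23700

step 1: scan C: cost=200, card=200
step 2: join D via hash
    card(P join D) = 200*300/(50) = 1200
    cost = 200 + 2*300*9 + 200 = 5800
step 3: join A via merge
    card(P join A) = 1200*60/(5*5) = 2880
    cost = 5800 + 1200*11 + 60*6 + 1200 + 60 = 20620
step 4: join B via hash
    card(P join B) = 2880*20/(3*20*4) = 240
    cost = 20620 + 2*20*5 + 2880 = 23700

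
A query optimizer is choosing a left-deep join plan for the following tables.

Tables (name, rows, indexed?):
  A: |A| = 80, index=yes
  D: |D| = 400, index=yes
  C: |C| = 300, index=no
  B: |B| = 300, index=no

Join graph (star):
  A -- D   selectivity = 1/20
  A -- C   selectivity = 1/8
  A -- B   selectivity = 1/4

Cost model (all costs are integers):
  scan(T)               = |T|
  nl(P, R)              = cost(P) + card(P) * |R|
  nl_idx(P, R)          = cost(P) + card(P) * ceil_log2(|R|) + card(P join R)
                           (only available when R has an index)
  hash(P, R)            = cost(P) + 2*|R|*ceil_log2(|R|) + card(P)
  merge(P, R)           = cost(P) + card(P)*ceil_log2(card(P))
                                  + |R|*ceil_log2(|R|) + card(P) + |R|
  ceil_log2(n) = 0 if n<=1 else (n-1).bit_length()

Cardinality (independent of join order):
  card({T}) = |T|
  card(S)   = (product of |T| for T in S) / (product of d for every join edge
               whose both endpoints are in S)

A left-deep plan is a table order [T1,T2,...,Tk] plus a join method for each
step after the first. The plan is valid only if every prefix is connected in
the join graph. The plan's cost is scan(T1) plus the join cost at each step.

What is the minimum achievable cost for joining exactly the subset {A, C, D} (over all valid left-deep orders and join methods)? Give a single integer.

Selinger DP over subsets of {A,C,D}:
  {A}: scan cost=80, card=80
  {D}: scan cost=400, card=400
  {C}: scan cost=300, card=300
  {AD}: card=1600; try (A,hash)→1920, (D,nl_idx)→2400, (D,merge)→4720, (A,nl_idx)→4800, (A,merge)→5040, (D,hash)→7360 …(+2); best=1920 via (A,hash)
  {AC}: card=3000; try (A,hash)→1720, (C,merge)→3720, (A,merge)→3940, (A,nl_idx)→5400, (C,hash)→5560, (C,nl)→24080 …(+1); best=1720 via (A,hash)
  {ACD}: card=60000; try (C,hash)→8920, (D,hash)→11920, (C,merge)→24120, (D,merge)→44720, (D,nl_idx)→88720, (C,nl)→481920 …(+1); best=8920 via (C,hash)

8920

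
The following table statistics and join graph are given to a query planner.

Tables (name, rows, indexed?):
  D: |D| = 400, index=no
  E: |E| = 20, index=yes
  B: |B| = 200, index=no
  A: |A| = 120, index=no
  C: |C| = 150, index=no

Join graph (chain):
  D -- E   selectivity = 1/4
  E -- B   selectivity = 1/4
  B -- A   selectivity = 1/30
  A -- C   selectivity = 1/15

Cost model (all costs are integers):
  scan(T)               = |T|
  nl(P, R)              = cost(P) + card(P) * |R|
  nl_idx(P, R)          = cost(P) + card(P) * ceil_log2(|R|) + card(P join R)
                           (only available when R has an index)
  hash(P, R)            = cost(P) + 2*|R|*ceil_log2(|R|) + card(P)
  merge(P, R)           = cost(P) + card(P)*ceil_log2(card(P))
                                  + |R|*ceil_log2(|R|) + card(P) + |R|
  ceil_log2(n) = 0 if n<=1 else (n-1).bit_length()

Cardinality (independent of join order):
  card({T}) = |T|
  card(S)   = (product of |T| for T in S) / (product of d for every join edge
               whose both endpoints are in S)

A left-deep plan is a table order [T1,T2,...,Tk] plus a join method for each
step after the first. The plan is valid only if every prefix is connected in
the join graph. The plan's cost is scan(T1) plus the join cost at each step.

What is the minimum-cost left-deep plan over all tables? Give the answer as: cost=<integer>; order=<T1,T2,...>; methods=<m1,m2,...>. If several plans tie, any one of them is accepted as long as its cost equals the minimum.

Selinger DP (subsets sized 1..n):
  {D}: scan cost=400, card=400
  {E}: scan cost=20, card=20
  {B}: scan cost=200, card=200
  {A}: scan cost=120, card=120
  {C}: scan cost=150, card=150
  {DE}: card=2000; try (E,hash)→1000, (D,merge)→4140, (E,nl_idx)→4400, (E,merge)→4520, (D,hash)→7240, (D,nl)→8020 …(+1); best=1000 via (E,hash)
  {BE}: card=1000; try (E,hash)→600, (B,merge)→1940, (E,merge)→2120, (E,nl_idx)→2200, (B,hash)→3240, (B,nl)→4020 …(+1); best=600 via (E,hash)
  {AB}: card=800; try (A,hash)→2080, (B,merge)→2880, (A,merge)→2960, (B,hash)→3440, (B,nl)→24120, (A,nl)→24200; best=2080 via (A,hash)
  {AC}: card=1200; try (A,hash)→1980, (C,merge)→2430, (A,merge)→2460, (C,hash)→2640, (C,nl)→18120, (A,nl)→18150; best=1980 via (A,hash)
  {BDE}: card=100000; try (B,hash)→6200, (D,hash)→8800, (D,merge)→15600, (B,merge)→26800, (D,nl)→400600, (B,nl)→401000; best=6200 via (B,hash)
  {ABE}: card=4000; try (E,hash)→3080, (A,hash)→3280, (E,nl_idx)→10080, (E,merge)→11000, (A,merge)→12560, (E,nl)→18080 …(+1); best=3080 via (E,hash)
  {ABC}: card=8000; try (C,hash)→5280, (B,hash)→6380, (C,merge)→12230, (B,merge)→18180, (C,nl)→122080, (B,nl)→241980; best=5280 via (C,hash)
  {ABDE}: card=400000; try (D,hash)→14280, (D,merge)→59080, (A,hash)→107880, (D,nl)→1603080, (A,merge)→1807160, (A,nl)→12006200; best=14280 via (D,hash)
  {ABCE}: card=40000; try (C,hash)→9480, (E,hash)→13480, (C,merge)→56430, (E,nl_idx)→85280, (E,merge)→117400, (E,nl)→165280 …(+1); best=9480 via (C,hash)
  {ABCDE}: card=4000000; try (D,hash)→56680, (C,hash)→416680, (D,merge)→693480, (C,merge)→8015630, (D,nl)→16009480, (C,nl)→60014280; best=56680 via (D,hash)

cost=56680; order=B,A,E,C,D; methods=hash,hash,hash,hash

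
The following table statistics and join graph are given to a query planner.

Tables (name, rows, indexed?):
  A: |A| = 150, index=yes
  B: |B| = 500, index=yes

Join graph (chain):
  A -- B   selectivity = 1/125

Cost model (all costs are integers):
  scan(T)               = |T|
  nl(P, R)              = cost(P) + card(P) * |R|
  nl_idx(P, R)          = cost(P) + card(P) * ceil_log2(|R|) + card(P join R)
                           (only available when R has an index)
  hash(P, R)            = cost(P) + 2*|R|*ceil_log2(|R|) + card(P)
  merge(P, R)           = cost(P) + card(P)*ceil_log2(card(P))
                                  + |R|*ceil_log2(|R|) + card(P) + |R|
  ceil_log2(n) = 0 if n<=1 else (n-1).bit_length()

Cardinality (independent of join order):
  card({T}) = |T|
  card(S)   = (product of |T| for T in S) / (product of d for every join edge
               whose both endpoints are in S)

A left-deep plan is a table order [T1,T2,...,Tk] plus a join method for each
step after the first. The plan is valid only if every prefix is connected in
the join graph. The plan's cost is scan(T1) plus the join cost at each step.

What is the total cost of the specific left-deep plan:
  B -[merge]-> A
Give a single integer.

step 1: scan B: cost=500, card=500
step 2: join A via merge
    card(P join A) = 500*150/(125) = 600
    cost = 500 + 500*9 + 150*8 + 500 + 150 = 6850

6850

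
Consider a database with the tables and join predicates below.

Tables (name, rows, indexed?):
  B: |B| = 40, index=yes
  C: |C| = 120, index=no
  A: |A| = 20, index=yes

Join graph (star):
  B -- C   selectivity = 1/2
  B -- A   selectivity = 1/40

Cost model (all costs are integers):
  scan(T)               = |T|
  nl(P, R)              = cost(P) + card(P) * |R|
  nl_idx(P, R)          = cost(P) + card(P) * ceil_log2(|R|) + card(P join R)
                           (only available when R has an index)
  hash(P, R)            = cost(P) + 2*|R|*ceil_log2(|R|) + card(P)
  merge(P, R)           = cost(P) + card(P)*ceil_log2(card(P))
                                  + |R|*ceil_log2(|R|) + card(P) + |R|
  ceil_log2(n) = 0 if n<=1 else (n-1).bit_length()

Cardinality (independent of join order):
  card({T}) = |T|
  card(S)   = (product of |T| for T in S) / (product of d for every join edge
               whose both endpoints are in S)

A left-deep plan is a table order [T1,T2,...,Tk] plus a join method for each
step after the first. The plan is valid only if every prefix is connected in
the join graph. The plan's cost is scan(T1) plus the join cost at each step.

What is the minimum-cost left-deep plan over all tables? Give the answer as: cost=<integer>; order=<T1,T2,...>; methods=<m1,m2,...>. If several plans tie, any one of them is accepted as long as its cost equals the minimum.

cost=1240; order=A,B,C; methods=nl_idx,merge

Selinger DP (subsets sized 1..n):
  {B}: scan cost=40, card=40
  {C}: scan cost=120, card=120
  {A}: scan cost=20, card=20
  {BC}: card=2400; try (B,hash)→720, (C,merge)→1280, (B,merge)→1360, (C,hash)→1760, (B,nl_idx)→3240, (C,nl)→4840 …(+1); best=720 via (B,hash)
  {AB}: card=20; try (B,nl_idx)→160, (A,nl_idx)→260, (A,hash)→280, (B,merge)→420, (A,merge)→440, (B,hash)→520 …(+2); best=160 via (B,nl_idx)
  {ABC}: card=1200; try (C,merge)→1240, (C,hash)→1860, (C,nl)→2560, (A,hash)→3320, (A,nl_idx)→13920, (A,merge)→32040 …(+1); best=1240 via (C,merge)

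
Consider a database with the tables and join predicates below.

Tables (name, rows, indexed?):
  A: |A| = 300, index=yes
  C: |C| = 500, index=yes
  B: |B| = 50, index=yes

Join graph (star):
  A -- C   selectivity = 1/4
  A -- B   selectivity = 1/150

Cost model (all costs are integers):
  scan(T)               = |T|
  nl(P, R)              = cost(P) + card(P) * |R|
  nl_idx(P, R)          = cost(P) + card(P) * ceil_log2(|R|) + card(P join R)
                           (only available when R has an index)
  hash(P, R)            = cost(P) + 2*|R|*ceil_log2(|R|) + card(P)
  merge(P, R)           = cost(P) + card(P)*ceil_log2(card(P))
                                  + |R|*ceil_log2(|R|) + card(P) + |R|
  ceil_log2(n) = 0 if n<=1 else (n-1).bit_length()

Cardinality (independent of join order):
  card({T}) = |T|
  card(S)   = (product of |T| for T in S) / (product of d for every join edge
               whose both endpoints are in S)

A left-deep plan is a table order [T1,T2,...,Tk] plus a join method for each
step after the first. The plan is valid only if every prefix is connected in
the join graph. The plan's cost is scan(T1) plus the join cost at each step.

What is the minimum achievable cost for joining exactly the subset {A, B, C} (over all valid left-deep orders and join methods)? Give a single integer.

Selinger DP over subsets of {A,B,C}:
  {A}: scan cost=300, card=300
  {C}: scan cost=500, card=500
  {B}: scan cost=50, card=50
  {AC}: card=37500; try (A,hash)→6400, (C,merge)→8300, (A,merge)→8500, (C,hash)→9600, (C,nl_idx)→40500, (A,nl_idx)→42500 …(+2); best=6400 via (A,hash)
  {AB}: card=100; try (A,nl_idx)→600, (B,hash)→1200, (B,nl_idx)→2200, (A,merge)→3400, (B,merge)→3650, (A,hash)→5500 …(+2); best=600 via (A,nl_idx)
  {ABC}: card=12500; try (C,merge)→6400, (C,hash)→9700, (C,nl_idx)→14000, (B,hash)→44500, (C,nl)→50600, (B,nl_idx)→243900 …(+2); best=6400 via (C,merge)

6400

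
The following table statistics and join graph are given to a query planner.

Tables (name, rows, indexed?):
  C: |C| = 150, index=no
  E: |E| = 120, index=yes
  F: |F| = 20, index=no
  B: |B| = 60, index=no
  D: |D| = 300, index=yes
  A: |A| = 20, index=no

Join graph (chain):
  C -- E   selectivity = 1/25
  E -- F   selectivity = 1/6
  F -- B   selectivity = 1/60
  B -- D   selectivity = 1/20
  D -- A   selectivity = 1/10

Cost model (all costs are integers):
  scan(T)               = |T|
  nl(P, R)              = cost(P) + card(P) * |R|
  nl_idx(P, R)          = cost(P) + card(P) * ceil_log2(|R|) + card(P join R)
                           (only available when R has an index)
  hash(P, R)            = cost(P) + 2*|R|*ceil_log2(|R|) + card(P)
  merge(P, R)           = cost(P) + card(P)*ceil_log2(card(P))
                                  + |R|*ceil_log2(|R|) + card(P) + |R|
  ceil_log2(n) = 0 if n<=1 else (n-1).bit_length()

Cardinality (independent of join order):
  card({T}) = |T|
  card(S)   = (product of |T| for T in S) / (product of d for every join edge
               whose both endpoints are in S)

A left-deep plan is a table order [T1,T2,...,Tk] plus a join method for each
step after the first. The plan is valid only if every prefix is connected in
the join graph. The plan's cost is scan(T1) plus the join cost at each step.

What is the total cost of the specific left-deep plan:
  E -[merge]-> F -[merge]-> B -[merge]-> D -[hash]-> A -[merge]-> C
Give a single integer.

step 1: scan E: cost=120, card=120
step 2: join F via merge
    card(P join F) = 120*20/(6) = 400
    cost = 120 + 120*7 + 20*5 + 120 + 20 = 1200
step 3: join B via merge
    card(P join B) = 400*60/(60) = 400
    cost = 1200 + 400*9 + 60*6 + 400 + 60 = 5620
step 4: join D via merge
    card(P join D) = 400*300/(20) = 6000
    cost = 5620 + 400*9 + 300*9 + 400 + 300 = 12620
step 5: join A via hash
    card(P join A) = 6000*20/(10) = 12000
    cost = 12620 + 2*20*5 + 6000 = 18820
step 6: join C via merge
    card(P join C) = 12000*150/(25) = 72000
    cost = 18820 + 12000*14 + 150*8 + 12000 + 150 = 200170

200170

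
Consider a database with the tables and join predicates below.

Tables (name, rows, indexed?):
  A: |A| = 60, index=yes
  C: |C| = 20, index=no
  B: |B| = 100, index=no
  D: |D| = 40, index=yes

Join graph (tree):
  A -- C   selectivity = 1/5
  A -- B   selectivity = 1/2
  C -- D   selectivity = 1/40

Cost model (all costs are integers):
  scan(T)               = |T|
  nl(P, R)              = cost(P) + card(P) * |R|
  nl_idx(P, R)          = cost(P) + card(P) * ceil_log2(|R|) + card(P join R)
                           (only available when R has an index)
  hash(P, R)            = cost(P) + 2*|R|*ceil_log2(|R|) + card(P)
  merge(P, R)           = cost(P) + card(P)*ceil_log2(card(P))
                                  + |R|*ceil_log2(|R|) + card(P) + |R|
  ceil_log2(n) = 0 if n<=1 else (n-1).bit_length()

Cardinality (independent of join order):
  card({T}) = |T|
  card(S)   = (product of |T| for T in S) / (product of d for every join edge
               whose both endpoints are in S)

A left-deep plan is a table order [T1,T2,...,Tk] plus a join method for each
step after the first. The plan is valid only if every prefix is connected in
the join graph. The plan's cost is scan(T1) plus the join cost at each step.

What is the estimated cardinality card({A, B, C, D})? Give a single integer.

Tables in S: A(60), B(100), C(20), D(40)
Edges inside S: A-C(d=5), A-B(d=2), C-D(d=40)
numerator = 60 * 100 * 20 * 40 = 4800000
denominator = 5 * 2 * 40 = 400
card(S) = 4800000 / 400 = 12000

12000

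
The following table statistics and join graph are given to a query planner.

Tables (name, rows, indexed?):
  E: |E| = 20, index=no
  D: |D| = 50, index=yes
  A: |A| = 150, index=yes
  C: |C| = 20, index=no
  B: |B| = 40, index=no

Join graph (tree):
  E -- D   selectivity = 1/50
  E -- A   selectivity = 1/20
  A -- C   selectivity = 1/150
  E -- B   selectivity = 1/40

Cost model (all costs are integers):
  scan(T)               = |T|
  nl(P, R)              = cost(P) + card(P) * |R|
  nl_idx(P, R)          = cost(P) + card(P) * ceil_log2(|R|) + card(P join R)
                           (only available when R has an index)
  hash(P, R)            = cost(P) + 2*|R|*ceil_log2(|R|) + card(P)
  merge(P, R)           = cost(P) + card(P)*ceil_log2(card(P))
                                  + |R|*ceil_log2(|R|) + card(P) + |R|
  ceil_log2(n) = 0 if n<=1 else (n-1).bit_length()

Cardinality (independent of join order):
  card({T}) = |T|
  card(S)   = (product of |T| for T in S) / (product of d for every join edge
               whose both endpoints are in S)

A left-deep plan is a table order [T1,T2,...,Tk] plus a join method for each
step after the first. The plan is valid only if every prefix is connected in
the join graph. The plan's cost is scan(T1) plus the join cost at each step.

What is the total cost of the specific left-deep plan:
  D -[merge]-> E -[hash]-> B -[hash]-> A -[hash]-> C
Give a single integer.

3790

step 1: scan D: cost=50, card=50
step 2: join E via merge
    card(P join E) = 50*20/(50) = 20
    cost = 50 + 50*6 + 20*5 + 50 + 20 = 520
step 3: join B via hash
    card(P join B) = 20*40/(40) = 20
    cost = 520 + 2*40*6 + 20 = 1020
step 4: join A via hash
    card(P join A) = 20*150/(20) = 150
    cost = 1020 + 2*150*8 + 20 = 3440
step 5: join C via hash
    card(P join C) = 150*20/(150) = 20
    cost = 3440 + 2*20*5 + 150 = 3790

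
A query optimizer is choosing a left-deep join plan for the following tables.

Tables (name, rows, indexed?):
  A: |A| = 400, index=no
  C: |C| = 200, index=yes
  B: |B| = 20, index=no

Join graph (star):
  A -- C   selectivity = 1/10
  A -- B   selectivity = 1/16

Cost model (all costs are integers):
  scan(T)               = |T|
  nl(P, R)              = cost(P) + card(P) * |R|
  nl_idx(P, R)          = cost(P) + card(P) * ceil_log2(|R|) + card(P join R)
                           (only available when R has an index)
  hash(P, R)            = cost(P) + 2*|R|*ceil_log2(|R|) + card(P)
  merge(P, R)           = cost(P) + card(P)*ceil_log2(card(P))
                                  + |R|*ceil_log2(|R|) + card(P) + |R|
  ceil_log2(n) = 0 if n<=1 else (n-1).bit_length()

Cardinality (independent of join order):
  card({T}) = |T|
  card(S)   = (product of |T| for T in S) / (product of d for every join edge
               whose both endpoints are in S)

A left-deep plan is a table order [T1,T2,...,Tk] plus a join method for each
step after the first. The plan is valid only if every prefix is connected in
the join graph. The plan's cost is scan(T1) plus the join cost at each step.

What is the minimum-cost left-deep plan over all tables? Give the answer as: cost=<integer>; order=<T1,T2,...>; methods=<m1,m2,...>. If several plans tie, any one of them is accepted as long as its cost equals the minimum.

cost=4700; order=A,B,C; methods=hash,hash

Selinger DP (subsets sized 1..n):
  {A}: scan cost=400, card=400
  {C}: scan cost=200, card=200
  {B}: scan cost=20, card=20
  {AC}: card=8000; try (C,hash)→4000, (A,merge)→6000, (C,merge)→6200, (A,hash)→7600, (C,nl_idx)→11600, (A,nl)→80200 …(+1); best=4000 via (C,hash)
  {AB}: card=500; try (B,hash)→1000, (A,merge)→4140, (B,merge)→4520, (A,hash)→7240, (A,nl)→8020, (B,nl)→8400; best=1000 via (B,hash)
  {ABC}: card=10000; try (C,hash)→4700, (C,merge)→7800, (B,hash)→12200, (C,nl_idx)→15000, (C,nl)→101000, (B,merge)→116120 …(+1); best=4700 via (C,hash)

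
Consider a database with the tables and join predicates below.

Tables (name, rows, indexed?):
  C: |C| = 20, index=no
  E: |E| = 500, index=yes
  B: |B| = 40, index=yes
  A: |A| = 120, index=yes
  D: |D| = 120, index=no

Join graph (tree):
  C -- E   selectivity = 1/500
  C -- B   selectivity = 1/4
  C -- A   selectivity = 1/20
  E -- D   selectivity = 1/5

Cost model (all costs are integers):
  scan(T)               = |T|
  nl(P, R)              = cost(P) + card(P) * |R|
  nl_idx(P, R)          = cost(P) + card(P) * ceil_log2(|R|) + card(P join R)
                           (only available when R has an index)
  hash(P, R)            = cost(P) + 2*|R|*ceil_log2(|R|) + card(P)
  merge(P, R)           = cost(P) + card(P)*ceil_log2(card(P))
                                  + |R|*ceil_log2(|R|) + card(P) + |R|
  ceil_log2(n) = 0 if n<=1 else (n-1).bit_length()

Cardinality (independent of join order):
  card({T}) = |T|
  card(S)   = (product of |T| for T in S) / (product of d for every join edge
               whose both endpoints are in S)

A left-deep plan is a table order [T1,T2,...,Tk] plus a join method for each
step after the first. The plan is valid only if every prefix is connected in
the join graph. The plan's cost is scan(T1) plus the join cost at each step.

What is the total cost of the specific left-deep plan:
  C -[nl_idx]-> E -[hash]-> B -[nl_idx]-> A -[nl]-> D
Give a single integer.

step 1: scan C: cost=20, card=20
step 2: join E via nl_idx
    card(P join E) = 20*500/(500) = 20
    cost = 20 + 20*9 + 20 = 220
step 3: join B via hash
    card(P join B) = 20*40/(4) = 200
    cost = 220 + 2*40*6 + 20 = 720
step 4: join A via nl_idx
    card(P join A) = 200*120/(20) = 1200
    cost = 720 + 200*7 + 1200 = 3320
step 5: join D via nl
    card(P join D) = 1200*120/(5) = 28800
    cost = 3320 + 1200*120 = 147320

147320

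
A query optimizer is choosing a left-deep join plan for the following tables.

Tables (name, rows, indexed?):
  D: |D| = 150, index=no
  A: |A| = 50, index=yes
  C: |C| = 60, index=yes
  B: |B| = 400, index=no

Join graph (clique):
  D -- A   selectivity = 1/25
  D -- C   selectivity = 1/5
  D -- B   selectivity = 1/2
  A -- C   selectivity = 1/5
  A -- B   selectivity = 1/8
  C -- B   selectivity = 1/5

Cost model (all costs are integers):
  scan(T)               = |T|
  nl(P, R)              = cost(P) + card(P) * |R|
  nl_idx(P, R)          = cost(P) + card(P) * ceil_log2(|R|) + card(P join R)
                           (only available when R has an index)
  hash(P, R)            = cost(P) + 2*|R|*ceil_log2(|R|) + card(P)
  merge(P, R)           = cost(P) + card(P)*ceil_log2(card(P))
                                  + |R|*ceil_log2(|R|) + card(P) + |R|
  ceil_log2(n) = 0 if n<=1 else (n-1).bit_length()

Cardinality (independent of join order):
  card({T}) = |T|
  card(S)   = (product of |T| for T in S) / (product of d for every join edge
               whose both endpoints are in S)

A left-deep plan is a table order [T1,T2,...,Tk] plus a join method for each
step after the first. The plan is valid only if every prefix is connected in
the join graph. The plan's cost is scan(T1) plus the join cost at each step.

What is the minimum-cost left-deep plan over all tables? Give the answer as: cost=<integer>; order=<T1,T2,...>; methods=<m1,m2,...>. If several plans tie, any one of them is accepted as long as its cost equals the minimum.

Selinger DP (subsets sized 1..n):
  {D}: scan cost=150, card=150
  {A}: scan cost=50, card=50
  {C}: scan cost=60, card=60
  {B}: scan cost=400, card=400
  {AD}: card=300; try (A,hash)→900, (A,nl_idx)→1350, (D,merge)→1750, (A,merge)→1850, (D,hash)→2500, (D,nl)→7550 …(+1); best=900 via (A,hash)
  {CD}: card=1800; try (C,hash)→1020, (D,merge)→1830, (C,merge)→1920, (D,hash)→2520, (C,nl_idx)→2850, (D,nl)→9060 …(+1); best=1020 via (C,hash)
  {BD}: card=30000; try (D,hash)→3200, (B,merge)→5500, (D,merge)→5750, (B,hash)→7500, (B,nl)→60150, (D,nl)→60400; best=3200 via (D,hash)
  {AC}: card=600; try (A,hash)→720, (C,hash)→820, (C,merge)→820, (A,merge)→830, (C,nl_idx)→950, (A,nl_idx)→1020 …(+2); best=720 via (A,hash)
  {AB}: card=2500; try (A,hash)→1400, (B,merge)→4400, (A,merge)→4750, (A,nl_idx)→5300, (B,hash)→7300, (B,nl)→20050 …(+1); best=1400 via (A,hash)
  {BC}: card=4800; try (C,hash)→1520, (B,merge)→4480, (C,merge)→4820, (B,hash)→7320, (C,nl_idx)→7600, (B,nl)→24060 …(+1); best=1520 via (C,hash)
  {ACD}: card=720; try (C,hash)→1920, (C,nl_idx)→3420, (A,hash)→3420, (D,hash)→3720, (C,merge)→4320, (D,merge)→8670 …(+5); best=1920 via (C,hash)
  {ABD}: card=7500; try (D,hash)→6300, (B,merge)→7900, (B,hash)→8400, (A,hash)→33800, (D,merge)→35250, (B,nl)→120900 …(+4); best=6300 via (D,hash)
  {BCD}: card=72000; try (D,hash)→8720, (B,hash)→10020, (B,merge)→26620, (C,hash)→33920, (D,merge)→70070, (C,nl_idx)→255200 …(+4); best=8720 via (D,hash)
  {ABC}: card=6000; try (C,hash)→4620, (A,hash)→6920, (B,hash)→8520, (B,merge)→11320, (C,nl_idx)→22400, (C,merge)→34320 …(+5); best=4620 via (C,hash)
  {ABCD}: card=3600; try (B,hash)→9840, (D,hash)→13020, (B,merge)→13840, (C,hash)→14520, (C,nl_idx)→54900, (A,hash)→81320 …(+8); best=9840 via (B,hash)

cost=9840; order=D,A,C,B; methods=hash,hash,hash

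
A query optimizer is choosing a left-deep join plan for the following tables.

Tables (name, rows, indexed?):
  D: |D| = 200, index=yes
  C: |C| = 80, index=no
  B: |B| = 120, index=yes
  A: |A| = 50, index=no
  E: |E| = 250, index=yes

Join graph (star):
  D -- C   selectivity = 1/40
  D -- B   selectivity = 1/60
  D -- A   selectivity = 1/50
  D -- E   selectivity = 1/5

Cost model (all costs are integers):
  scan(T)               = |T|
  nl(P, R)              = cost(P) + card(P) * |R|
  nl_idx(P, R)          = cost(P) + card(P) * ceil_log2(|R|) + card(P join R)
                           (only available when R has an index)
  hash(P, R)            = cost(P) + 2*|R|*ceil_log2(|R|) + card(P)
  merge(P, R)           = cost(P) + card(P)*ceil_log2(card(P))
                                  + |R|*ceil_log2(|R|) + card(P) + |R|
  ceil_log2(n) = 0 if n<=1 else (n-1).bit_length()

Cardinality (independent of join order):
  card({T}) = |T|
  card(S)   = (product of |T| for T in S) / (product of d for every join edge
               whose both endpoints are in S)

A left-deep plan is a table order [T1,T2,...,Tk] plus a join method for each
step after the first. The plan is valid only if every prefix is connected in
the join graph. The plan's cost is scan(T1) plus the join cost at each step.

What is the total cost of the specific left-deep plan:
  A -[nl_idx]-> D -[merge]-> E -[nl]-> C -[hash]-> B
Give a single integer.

step 1: scan A: cost=50, card=50
step 2: join D via nl_idx
    card(P join D) = 50*200/(50) = 200
    cost = 50 + 50*8 + 200 = 650
step 3: join E via merge
    card(P join E) = 200*250/(5) = 10000
    cost = 650 + 200*8 + 250*8 + 200 + 250 = 4700
step 4: join C via nl
    card(P join C) = 10000*80/(40) = 20000
    cost = 4700 + 10000*80 = 804700
step 5: join B via hash
    card(P join B) = 20000*120/(60) = 40000
    cost = 804700 + 2*120*7 + 20000 = 826380

826380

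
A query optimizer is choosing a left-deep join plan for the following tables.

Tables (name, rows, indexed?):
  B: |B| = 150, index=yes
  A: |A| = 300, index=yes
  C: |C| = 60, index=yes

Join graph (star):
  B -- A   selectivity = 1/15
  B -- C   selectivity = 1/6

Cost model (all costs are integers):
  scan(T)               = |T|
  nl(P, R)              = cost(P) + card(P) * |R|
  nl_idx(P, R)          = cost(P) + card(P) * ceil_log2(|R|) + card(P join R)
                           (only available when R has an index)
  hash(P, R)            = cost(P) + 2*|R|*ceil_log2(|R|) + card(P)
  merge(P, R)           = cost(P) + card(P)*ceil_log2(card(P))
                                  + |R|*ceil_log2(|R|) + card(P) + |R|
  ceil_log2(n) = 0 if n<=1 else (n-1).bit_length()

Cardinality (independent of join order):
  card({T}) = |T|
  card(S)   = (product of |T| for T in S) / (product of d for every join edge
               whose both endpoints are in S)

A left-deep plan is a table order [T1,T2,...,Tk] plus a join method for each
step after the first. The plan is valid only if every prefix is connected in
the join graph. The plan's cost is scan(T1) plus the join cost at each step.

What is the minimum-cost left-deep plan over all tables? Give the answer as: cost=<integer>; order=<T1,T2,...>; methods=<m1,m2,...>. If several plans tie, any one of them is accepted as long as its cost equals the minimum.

cost=6720; order=A,B,C; methods=hash,hash

Selinger DP (subsets sized 1..n):
  {B}: scan cost=150, card=150
  {A}: scan cost=300, card=300
  {C}: scan cost=60, card=60
  {AB}: card=3000; try (B,hash)→3000, (A,merge)→4500, (A,nl_idx)→4500, (B,merge)→4650, (B,nl_idx)→5700, (A,hash)→5700 …(+2); best=3000 via (B,hash)
  {BC}: card=1500; try (C,hash)→1020, (B,merge)→1830, (C,merge)→1920, (B,nl_idx)→2040, (B,hash)→2520, (C,nl_idx)→2550 …(+2); best=1020 via (C,hash)
  {ABC}: card=30000; try (C,hash)→6720, (A,hash)→7920, (A,merge)→22020, (C,merge)→42420, (A,nl_idx)→44520, (C,nl_idx)→51000 …(+2); best=6720 via (C,hash)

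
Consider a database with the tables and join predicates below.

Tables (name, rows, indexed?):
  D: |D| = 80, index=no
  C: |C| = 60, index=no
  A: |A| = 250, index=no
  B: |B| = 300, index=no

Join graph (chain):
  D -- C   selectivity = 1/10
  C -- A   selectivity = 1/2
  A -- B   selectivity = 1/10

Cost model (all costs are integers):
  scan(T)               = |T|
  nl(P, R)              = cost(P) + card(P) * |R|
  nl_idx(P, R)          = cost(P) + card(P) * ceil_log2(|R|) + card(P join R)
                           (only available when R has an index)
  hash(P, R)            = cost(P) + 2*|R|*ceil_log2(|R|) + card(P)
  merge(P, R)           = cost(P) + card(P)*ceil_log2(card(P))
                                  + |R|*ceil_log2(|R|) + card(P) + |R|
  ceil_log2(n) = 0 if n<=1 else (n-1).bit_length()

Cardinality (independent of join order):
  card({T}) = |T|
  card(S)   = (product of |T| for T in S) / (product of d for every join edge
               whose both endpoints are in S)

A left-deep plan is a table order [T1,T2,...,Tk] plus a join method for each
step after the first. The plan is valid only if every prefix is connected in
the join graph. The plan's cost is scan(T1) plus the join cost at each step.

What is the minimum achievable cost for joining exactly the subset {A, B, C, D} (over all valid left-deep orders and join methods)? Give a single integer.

Selinger DP over subsets of {A,B,C,D}:
  {D}: scan cost=80, card=80
  {C}: scan cost=60, card=60
  {A}: scan cost=250, card=250
  {B}: scan cost=300, card=300
  {CD}: card=480; try (C,hash)→880, (D,merge)→1120, (C,merge)→1140, (D,hash)→1240, (D,nl)→4860, (C,nl)→4880; best=880 via (C,hash)
  {AC}: card=7500; try (C,hash)→1220, (A,merge)→2730, (C,merge)→2920, (A,hash)→4120, (A,nl)→15060, (C,nl)→15250; best=1220 via (C,hash)
  {AB}: card=7500; try (A,hash)→4600, (B,merge)→5500, (A,merge)→5550, (B,hash)→5900, (B,nl)→75250, (A,nl)→75300; best=4600 via (A,hash)
  {ACD}: card=60000; try (A,hash)→5360, (A,merge)→7930, (D,hash)→9840, (D,merge)→106860, (A,nl)→120880, (D,nl)→601220; best=5360 via (A,hash)
  {ABC}: card=225000; try (C,hash)→12820, (B,hash)→14120, (B,merge)→109220, (C,merge)→110020, (C,nl)→454600, (B,nl)→2251220; best=12820 via (C,hash)
  {ABCD}: card=1800000; try (B,hash)→70760, (D,hash)→238940, (B,merge)→1028360, (D,merge)→4288460, (B,nl)→18005360, (D,nl)→18012820; best=70760 via (B,hash)

70760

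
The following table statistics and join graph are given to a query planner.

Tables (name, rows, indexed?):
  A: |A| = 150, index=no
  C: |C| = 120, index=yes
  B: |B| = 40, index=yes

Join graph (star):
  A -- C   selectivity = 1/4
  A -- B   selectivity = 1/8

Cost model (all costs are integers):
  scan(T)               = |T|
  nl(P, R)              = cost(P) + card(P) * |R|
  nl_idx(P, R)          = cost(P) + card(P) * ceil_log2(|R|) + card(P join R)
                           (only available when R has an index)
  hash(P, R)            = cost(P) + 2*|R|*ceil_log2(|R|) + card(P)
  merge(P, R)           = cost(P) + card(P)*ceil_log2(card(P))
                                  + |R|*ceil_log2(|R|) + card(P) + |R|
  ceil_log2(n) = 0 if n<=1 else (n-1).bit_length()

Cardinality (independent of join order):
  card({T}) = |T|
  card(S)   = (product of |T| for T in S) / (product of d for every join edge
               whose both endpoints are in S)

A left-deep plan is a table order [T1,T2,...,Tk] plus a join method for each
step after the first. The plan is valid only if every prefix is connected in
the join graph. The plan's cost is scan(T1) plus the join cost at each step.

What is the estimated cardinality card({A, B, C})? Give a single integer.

Tables in S: A(150), B(40), C(120)
Edges inside S: A-C(d=4), A-B(d=8)
numerator = 150 * 40 * 120 = 720000
denominator = 4 * 8 = 32
card(S) = 720000 / 32 = 22500

22500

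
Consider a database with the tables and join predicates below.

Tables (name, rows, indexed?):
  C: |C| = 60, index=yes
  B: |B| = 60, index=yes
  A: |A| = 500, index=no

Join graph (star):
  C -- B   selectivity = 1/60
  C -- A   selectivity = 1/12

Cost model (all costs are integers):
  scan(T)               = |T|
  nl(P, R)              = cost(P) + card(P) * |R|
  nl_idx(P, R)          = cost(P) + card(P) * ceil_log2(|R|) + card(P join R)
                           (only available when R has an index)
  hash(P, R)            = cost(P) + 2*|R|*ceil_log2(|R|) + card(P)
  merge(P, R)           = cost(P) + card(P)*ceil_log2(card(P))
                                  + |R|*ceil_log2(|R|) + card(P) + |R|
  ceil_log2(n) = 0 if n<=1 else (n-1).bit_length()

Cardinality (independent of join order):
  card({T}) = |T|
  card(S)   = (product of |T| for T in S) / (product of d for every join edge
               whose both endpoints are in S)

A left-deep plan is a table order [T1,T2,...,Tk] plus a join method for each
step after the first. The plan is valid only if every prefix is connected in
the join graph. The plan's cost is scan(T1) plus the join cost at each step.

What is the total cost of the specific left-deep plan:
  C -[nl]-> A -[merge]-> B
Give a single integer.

step 1: scan C: cost=60, card=60
step 2: join A via nl
    card(P join A) = 60*500/(12) = 2500
    cost = 60 + 60*500 = 30060
step 3: join B via merge
    card(P join B) = 2500*60/(60) = 2500
    cost = 30060 + 2500*12 + 60*6 + 2500 + 60 = 62980

62980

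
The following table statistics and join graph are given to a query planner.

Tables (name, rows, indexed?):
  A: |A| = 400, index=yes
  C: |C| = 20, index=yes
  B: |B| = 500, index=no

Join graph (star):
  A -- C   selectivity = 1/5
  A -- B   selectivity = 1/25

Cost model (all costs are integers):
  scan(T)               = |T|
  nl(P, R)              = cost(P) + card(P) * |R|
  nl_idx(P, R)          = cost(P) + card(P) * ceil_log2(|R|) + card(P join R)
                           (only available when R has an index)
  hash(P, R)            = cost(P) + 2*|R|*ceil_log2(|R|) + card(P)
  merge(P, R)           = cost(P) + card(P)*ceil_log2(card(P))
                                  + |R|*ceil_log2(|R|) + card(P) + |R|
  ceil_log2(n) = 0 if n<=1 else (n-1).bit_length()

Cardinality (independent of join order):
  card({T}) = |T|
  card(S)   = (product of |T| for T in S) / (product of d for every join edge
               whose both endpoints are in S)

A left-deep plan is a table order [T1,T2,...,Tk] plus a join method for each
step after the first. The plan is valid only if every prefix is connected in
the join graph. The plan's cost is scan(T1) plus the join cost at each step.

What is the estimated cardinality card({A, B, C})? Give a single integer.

Tables in S: A(400), B(500), C(20)
Edges inside S: A-C(d=5), A-B(d=25)
numerator = 400 * 500 * 20 = 4000000
denominator = 5 * 25 = 125
card(S) = 4000000 / 125 = 32000

32000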